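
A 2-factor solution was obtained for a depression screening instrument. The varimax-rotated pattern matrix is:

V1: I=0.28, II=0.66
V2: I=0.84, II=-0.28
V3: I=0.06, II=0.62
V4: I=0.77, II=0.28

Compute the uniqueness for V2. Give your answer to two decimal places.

h² = 0.84² + (-0.28)² = 0.7056 + 0.0784 = 0.7840
Uniqueness u² = 1 − h² = 1 − 0.7840 = 0.2160

0.22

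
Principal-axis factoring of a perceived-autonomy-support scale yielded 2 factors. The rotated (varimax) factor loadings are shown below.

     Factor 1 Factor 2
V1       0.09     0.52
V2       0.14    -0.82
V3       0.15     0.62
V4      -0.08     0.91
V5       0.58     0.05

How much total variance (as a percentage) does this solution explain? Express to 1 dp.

51.0%

SS loadings by factor: 0.3930, 2.1578; total = 2.5508.
Total variance with 5 standardized items is 5, so the solution explains 2.5508/5 = 0.5102 = 51.02%.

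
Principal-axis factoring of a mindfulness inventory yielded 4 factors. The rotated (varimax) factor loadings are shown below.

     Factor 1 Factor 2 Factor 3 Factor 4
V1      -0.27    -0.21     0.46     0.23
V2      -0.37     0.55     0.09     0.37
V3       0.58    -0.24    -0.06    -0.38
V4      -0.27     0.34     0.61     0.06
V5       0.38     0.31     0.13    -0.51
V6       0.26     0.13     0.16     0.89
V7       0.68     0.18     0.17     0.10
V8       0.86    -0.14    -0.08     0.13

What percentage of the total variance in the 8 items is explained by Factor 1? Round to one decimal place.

25.4%

SS loadings for Factor 1 = (-0.27)² + (-0.37)² + 0.58² + (-0.27)² + 0.38² + 0.26² + 0.68² + 0.86² = 2.0331
With 8 standardized items, total variance = 8. Proportion = 2.0331/8 = 0.2541 → 25.41%.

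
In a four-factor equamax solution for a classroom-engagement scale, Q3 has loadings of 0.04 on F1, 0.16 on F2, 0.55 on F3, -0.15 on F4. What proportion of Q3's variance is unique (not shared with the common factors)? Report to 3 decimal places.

h² = 0.04² + 0.16² + 0.55² + (-0.15)² = 0.0016 + 0.0256 + 0.3025 + 0.0225 = 0.3522
Uniqueness u² = 1 − h² = 1 − 0.3522 = 0.6478

0.648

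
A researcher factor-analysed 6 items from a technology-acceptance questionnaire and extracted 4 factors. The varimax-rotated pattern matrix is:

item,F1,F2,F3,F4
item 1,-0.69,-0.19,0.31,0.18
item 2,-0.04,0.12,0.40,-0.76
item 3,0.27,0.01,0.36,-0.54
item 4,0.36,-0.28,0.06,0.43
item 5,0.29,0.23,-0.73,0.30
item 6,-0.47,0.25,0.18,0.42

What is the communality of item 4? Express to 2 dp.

h² = 0.36² + (-0.28)² + 0.06² + 0.43² = 0.1296 + 0.0784 + 0.0036 + 0.1849 = 0.3965

0.40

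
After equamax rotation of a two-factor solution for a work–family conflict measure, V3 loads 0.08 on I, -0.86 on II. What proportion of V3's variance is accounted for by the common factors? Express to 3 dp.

0.746

h² = 0.08² + (-0.86)² = 0.0064 + 0.7396 = 0.7460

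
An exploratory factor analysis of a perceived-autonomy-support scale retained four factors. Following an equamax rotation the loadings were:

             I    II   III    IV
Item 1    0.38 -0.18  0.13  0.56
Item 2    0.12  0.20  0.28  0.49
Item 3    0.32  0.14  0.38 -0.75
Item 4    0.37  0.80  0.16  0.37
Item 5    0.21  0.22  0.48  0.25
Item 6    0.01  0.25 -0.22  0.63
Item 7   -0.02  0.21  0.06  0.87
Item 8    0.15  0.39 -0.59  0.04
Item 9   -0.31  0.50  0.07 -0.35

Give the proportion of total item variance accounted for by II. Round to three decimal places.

SS loadings for II = (-0.18)² + 0.20² + 0.14² + 0.80² + 0.22² + 0.25² + 0.21² + 0.39² + 0.50² = 1.2891
Proportion of variance = 1.2891 / 9 = 0.1432.

0.143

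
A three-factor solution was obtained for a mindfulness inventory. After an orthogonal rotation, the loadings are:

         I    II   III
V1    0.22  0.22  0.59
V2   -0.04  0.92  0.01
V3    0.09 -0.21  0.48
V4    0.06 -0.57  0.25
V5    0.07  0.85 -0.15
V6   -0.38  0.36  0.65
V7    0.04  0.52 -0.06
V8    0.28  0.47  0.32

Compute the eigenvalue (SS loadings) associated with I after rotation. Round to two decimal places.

SS loadings for I = 0.22² + (-0.04)² + 0.09² + 0.06² + 0.07² + (-0.38)² + 0.04² + 0.28² = 0.0484 + 0.0016 + 0.0081 + 0.0036 + 0.0049 + 0.1444 + 0.0016 + 0.0784 = 0.2910

0.29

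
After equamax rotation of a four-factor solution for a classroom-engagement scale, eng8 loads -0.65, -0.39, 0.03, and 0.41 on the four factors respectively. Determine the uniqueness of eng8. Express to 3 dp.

h² = (-0.65)² + (-0.39)² + 0.03² + 0.41² = 0.4225 + 0.1521 + 0.0009 + 0.1681 = 0.7436
Uniqueness u² = 1 − h² = 1 − 0.7436 = 0.2564

0.256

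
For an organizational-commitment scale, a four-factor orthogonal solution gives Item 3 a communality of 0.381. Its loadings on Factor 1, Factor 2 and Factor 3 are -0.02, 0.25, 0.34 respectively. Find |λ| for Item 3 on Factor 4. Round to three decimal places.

Under orthogonal rotation h² = Σλ², so λ_Factor 4² = h² − (0.1785) = 0.381 − 0.1785 = 0.2025.
|λ| = √0.2025 = 0.4500.

0.450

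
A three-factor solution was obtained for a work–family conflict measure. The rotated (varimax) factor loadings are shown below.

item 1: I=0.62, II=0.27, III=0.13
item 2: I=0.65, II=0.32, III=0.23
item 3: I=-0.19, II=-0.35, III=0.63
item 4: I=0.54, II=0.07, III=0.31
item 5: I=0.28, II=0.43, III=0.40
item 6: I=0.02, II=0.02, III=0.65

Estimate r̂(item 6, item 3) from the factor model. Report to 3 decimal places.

r̂ = Σ λ_i·λ_j across factors = (0.02)(-0.19) + (0.02)(-0.35) + (0.65)(0.63)
  = -0.0038 -0.0070 +0.4095 = 0.3987

0.399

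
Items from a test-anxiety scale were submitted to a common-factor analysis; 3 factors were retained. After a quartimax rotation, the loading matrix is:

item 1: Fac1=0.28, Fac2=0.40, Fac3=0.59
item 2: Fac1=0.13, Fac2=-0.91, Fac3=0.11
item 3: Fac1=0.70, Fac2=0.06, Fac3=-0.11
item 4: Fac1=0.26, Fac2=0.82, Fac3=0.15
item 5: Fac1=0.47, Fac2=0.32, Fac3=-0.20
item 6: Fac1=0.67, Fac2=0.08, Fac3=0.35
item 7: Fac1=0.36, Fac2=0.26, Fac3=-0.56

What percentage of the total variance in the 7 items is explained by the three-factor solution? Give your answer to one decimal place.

59.5%

SS loadings by factor: 1.4523, 1.8405, 0.8709; total = 4.1637.
Total variance with 7 standardized items is 7, so the solution explains 4.1637/7 = 0.5948 = 59.48%.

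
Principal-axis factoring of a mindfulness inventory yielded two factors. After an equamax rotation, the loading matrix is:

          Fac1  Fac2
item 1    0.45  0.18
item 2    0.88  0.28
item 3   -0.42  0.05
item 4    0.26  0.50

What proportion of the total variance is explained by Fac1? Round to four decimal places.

0.3052

SS loadings for Fac1 = 0.45² + 0.88² + (-0.42)² + 0.26² = 1.2209
Proportion of variance = 1.2209 / 4 = 0.3052.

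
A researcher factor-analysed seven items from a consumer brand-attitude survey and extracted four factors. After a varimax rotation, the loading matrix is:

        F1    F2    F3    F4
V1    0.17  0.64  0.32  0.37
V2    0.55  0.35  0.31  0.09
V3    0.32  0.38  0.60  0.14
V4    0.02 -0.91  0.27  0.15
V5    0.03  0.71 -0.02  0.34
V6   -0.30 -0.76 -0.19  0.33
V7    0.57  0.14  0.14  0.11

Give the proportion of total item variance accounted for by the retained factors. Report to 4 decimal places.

SS loadings by factor: 0.8500, 2.6059, 0.6875, 0.4237; total = 4.5671.
Total variance with 7 standardized items is 7, so the solution explains 4.5671/7 = 0.6524.

0.6524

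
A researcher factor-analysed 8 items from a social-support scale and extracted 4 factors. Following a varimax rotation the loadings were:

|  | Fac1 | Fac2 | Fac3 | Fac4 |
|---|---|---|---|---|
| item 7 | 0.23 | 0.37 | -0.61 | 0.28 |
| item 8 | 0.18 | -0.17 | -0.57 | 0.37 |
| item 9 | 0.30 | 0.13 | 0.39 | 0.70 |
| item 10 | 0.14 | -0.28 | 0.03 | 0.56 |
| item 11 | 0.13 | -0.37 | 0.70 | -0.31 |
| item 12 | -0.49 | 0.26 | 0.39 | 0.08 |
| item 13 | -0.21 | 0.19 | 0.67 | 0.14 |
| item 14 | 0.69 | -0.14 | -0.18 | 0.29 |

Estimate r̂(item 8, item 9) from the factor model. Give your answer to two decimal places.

0.07

r̂ = Σ λ_i·λ_j across factors = (0.18)(0.30) + (-0.17)(0.13) + (-0.57)(0.39) + (0.37)(0.70)
  = +0.0540 -0.0221 -0.2223 +0.2590 = 0.0686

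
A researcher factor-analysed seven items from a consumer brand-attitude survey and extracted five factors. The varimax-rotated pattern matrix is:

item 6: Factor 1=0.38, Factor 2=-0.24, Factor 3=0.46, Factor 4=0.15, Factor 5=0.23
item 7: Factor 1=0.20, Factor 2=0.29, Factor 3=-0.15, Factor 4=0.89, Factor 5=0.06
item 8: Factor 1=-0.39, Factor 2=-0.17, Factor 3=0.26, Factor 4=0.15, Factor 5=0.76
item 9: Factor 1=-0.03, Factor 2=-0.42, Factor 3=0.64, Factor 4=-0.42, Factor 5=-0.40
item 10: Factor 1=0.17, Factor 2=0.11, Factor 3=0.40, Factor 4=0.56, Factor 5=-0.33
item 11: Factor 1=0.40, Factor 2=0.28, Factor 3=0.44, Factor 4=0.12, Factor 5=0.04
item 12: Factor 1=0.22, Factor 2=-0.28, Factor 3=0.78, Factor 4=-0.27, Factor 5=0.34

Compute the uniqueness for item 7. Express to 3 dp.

0.058

h² = 0.20² + 0.29² + (-0.15)² + 0.89² + 0.06² = 0.0400 + 0.0841 + 0.0225 + 0.7921 + 0.0036 = 0.9423
Uniqueness u² = 1 − h² = 1 − 0.9423 = 0.0577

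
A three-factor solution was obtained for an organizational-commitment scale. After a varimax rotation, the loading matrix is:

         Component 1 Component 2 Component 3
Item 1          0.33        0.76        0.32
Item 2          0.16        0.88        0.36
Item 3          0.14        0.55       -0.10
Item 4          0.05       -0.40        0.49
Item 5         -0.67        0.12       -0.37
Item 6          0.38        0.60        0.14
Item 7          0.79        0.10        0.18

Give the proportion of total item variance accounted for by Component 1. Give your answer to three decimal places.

0.196

SS loadings for Component 1 = 0.33² + 0.16² + 0.14² + 0.05² + (-0.67)² + 0.38² + 0.79² = 1.3740
Proportion of variance = 1.3740 / 7 = 0.1963.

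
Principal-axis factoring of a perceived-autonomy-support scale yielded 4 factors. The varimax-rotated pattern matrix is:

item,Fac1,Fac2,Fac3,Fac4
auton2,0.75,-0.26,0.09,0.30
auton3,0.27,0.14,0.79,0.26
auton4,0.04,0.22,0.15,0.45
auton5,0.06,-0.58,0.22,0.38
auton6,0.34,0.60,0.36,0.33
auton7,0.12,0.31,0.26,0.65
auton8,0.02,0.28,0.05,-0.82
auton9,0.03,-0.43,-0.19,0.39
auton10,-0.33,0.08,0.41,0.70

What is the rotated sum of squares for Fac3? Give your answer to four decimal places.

SS loadings for Fac3 = 0.09² + 0.79² + 0.15² + 0.22² + 0.36² + 0.26² + 0.05² + (-0.19)² + 0.41² = 0.0081 + 0.6241 + 0.0225 + 0.0484 + 0.1296 + 0.0676 + 0.0025 + 0.0361 + 0.1681 = 1.1070

1.1070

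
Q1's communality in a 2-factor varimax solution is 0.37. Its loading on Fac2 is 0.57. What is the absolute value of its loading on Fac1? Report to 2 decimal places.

0.21

Under orthogonal rotation h² = Σλ², so λ_Fac1² = h² − (0.3249) = 0.37 − 0.3249 = 0.0451.
|λ| = √0.0451 = 0.2124.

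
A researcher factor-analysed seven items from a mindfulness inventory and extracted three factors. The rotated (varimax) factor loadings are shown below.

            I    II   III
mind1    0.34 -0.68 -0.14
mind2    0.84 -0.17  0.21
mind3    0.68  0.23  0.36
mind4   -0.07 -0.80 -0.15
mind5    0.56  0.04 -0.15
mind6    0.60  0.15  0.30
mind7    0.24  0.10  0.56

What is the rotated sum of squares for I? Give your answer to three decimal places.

2.020

SS loadings for I = 0.34² + 0.84² + 0.68² + (-0.07)² + 0.56² + 0.60² + 0.24² = 0.1156 + 0.7056 + 0.4624 + 0.0049 + 0.3136 + 0.3600 + 0.0576 = 2.0197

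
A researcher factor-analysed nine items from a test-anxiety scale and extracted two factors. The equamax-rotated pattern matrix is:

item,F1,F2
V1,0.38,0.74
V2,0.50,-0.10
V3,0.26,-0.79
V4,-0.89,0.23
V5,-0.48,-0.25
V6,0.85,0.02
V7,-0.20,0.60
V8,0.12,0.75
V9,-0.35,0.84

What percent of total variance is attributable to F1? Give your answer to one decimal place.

26.5%

SS loadings for F1 = 0.38² + 0.50² + 0.26² + (-0.89)² + (-0.48)² + 0.85² + (-0.20)² + 0.12² + (-0.35)² = 2.3839
With 9 standardized items, total variance = 9. Proportion = 2.3839/9 = 0.2649 → 26.49%.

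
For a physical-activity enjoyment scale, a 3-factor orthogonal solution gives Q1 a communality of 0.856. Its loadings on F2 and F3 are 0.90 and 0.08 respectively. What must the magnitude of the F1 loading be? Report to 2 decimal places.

0.20

Under orthogonal rotation h² = Σλ², so λ_F1² = h² − (0.8164) = 0.856 − 0.8164 = 0.0396.
|λ| = √0.0396 = 0.1990.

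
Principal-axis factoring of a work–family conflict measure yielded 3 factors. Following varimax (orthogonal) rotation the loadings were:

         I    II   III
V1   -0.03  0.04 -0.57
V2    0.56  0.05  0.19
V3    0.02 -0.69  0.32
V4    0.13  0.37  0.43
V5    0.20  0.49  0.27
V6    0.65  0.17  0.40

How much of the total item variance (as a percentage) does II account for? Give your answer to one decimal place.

14.8%

SS loadings for II = 0.04² + 0.05² + (-0.69)² + 0.37² + 0.49² + 0.17² = 0.8861
With 6 standardized items, total variance = 6. Proportion = 0.8861/6 = 0.1477 → 14.77%.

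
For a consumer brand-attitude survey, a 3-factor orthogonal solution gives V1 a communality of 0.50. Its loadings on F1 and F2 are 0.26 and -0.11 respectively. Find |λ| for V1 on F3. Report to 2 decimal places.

Under orthogonal rotation h² = Σλ², so λ_F3² = h² − (0.0797) = 0.50 − 0.0797 = 0.4203.
|λ| = √0.4203 = 0.6483.

0.65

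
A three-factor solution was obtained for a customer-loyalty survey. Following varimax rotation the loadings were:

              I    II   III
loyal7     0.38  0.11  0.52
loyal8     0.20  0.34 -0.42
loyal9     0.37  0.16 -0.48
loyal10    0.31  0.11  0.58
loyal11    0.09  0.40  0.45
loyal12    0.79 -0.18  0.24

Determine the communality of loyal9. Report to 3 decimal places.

h² = 0.37² + 0.16² + (-0.48)² = 0.1369 + 0.0256 + 0.2304 = 0.3929

0.393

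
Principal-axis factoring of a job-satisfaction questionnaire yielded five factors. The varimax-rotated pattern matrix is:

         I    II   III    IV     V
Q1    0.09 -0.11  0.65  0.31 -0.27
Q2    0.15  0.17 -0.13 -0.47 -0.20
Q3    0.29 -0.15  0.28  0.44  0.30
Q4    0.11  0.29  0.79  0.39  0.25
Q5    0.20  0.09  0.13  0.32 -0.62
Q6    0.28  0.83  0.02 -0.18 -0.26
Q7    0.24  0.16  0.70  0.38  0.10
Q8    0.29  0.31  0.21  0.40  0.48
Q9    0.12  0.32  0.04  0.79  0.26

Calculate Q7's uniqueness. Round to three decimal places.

0.272

h² = 0.24² + 0.16² + 0.70² + 0.38² + 0.10² = 0.0576 + 0.0256 + 0.4900 + 0.1444 + 0.0100 = 0.7276
Uniqueness u² = 1 − h² = 1 − 0.7276 = 0.2724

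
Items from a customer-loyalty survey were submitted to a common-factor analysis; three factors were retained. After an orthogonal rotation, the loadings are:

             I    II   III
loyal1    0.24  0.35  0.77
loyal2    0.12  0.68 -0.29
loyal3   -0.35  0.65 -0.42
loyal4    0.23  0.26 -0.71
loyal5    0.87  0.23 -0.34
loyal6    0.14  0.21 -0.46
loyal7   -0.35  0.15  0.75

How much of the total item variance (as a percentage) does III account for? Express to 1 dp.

32.1%

SS loadings for III = 0.77² + (-0.29)² + (-0.42)² + (-0.71)² + (-0.34)² + (-0.46)² + 0.75² = 2.2472
With 7 standardized items, total variance = 7. Proportion = 2.2472/7 = 0.3210 → 32.10%.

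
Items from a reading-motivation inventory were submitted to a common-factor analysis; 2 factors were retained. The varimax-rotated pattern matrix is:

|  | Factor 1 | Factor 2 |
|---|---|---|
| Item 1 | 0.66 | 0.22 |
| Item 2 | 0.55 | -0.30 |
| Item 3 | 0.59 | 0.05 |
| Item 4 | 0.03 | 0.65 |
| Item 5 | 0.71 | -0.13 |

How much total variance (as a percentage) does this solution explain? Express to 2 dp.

43.43%

Communalities: 0.4840, 0.3925, 0.3506, 0.4234, 0.5210; Σh² = 2.1715.
Total variance with 5 standardized items is 5, so the solution explains 2.1715/5 = 0.4343 = 43.43%.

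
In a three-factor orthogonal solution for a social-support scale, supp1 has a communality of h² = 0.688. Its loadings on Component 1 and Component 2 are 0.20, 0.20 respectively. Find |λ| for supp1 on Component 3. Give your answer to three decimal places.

Under orthogonal rotation h² = Σλ², so λ_Component 3² = h² − (0.0800) = 0.688 − 0.0800 = 0.6080.
|λ| = √0.6080 = 0.7797.

0.780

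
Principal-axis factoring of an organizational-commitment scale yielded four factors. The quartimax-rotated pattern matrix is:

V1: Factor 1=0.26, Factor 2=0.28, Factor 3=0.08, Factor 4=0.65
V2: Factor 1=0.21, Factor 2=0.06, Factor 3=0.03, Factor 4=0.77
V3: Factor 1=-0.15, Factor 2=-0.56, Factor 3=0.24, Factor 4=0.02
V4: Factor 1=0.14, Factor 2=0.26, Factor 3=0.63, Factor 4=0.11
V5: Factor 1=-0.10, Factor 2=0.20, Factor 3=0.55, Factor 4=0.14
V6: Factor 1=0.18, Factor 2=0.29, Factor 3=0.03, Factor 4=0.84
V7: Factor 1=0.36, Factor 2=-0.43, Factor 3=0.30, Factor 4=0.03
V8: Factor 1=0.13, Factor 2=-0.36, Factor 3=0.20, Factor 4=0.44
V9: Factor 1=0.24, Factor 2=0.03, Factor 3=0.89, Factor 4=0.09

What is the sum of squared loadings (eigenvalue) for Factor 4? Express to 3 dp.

SS loadings for Factor 4 = 0.65² + 0.77² + 0.02² + 0.11² + 0.14² + 0.84² + 0.03² + 0.44² + 0.09² = 0.4225 + 0.5929 + 0.0004 + 0.0121 + 0.0196 + 0.7056 + 0.0009 + 0.1936 + 0.0081 = 1.9557

1.956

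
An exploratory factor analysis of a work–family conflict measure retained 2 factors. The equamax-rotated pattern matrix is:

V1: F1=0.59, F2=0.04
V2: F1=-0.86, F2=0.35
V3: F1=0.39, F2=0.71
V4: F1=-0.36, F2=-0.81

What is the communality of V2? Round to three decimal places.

0.862

h² = (-0.86)² + 0.35² = 0.7396 + 0.1225 = 0.8621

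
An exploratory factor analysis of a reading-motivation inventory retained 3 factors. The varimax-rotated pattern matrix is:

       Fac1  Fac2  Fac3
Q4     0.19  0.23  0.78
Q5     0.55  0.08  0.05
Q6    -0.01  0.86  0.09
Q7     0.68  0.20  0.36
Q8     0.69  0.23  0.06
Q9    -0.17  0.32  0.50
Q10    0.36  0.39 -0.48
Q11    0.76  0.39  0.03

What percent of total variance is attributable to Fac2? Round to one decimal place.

SS loadings for Fac2 = 0.23² + 0.08² + 0.86² + 0.20² + 0.23² + 0.32² + 0.39² + 0.39² = 1.2984
With 8 standardized items, total variance = 8. Proportion = 1.2984/8 = 0.1623 → 16.23%.

16.2%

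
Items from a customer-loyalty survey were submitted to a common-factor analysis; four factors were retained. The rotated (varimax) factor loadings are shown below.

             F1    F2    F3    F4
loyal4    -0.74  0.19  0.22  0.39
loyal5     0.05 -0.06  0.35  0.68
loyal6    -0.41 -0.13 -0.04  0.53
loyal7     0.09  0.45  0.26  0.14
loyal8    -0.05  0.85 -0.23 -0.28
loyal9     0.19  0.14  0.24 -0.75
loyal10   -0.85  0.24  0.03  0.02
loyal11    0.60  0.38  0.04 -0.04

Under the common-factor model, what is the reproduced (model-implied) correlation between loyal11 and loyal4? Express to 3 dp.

r̂ = Σ λ_i·λ_j across factors = (0.60)(-0.74) + (0.38)(0.19) + (0.04)(0.22) + (-0.04)(0.39)
  = -0.4440 +0.0722 +0.0088 -0.0156 = -0.3786

-0.379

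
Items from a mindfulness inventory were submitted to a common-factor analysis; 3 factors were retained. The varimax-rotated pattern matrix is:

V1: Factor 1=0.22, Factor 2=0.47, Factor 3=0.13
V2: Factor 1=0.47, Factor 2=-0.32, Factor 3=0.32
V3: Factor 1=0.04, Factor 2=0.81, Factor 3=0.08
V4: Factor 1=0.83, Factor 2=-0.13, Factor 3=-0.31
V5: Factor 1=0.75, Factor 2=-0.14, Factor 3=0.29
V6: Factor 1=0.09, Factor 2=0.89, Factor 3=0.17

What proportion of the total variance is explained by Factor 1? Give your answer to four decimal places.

0.2551

SS loadings for Factor 1 = 0.22² + 0.47² + 0.04² + 0.83² + 0.75² + 0.09² = 1.5304
Proportion of variance = 1.5304 / 6 = 0.2551.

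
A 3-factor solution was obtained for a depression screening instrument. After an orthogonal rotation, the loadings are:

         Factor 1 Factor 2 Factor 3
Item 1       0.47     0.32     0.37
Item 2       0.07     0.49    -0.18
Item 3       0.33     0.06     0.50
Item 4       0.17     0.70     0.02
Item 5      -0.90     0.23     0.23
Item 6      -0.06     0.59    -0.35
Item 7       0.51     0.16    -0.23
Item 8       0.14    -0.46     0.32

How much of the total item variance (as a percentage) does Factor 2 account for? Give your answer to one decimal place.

18.4%

SS loadings for Factor 2 = 0.32² + 0.49² + 0.06² + 0.70² + 0.23² + 0.59² + 0.16² + (-0.46)² = 1.4743
With 8 standardized items, total variance = 8. Proportion = 1.4743/8 = 0.1843 → 18.43%.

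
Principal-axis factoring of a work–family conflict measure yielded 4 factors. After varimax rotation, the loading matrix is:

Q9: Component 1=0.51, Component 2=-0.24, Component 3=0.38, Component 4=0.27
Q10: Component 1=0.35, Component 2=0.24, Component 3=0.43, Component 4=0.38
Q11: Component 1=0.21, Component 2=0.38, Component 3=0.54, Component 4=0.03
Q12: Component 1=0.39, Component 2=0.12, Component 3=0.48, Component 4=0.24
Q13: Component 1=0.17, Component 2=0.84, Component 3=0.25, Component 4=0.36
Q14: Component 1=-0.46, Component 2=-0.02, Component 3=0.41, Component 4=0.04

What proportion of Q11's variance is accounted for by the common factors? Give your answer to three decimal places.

h² = 0.21² + 0.38² + 0.54² + 0.03² = 0.0441 + 0.1444 + 0.2916 + 0.0009 = 0.4810

0.481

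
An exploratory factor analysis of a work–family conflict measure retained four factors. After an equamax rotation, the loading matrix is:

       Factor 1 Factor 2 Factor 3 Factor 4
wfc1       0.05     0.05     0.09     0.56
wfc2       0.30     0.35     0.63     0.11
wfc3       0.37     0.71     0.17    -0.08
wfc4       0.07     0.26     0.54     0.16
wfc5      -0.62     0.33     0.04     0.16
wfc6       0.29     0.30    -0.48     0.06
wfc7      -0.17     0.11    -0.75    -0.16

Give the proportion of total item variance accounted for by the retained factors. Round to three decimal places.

Communalities: 0.3267, 0.6215, 0.6763, 0.3897, 0.5205, 0.4081, 0.6291; Σh² = 3.5719.
Total variance with 7 standardized items is 7, so the solution explains 3.5719/7 = 0.5103.

0.510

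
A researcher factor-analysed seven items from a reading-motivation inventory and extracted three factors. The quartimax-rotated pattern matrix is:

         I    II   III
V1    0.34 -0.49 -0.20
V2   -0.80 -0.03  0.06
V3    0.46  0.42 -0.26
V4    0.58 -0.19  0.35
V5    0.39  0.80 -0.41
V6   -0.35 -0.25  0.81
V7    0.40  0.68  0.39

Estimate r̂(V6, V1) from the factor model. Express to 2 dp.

-0.16

r̂ = Σ λ_i·λ_j across factors = (-0.35)(0.34) + (-0.25)(-0.49) + (0.81)(-0.20)
  = -0.1190 +0.1225 -0.1620 = -0.1585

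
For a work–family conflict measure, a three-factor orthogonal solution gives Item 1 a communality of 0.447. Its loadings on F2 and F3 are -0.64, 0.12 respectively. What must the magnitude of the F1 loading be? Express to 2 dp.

0.15

Under orthogonal rotation h² = Σλ², so λ_F1² = h² − (0.4240) = 0.447 − 0.4240 = 0.0230.
|λ| = √0.0230 = 0.1517.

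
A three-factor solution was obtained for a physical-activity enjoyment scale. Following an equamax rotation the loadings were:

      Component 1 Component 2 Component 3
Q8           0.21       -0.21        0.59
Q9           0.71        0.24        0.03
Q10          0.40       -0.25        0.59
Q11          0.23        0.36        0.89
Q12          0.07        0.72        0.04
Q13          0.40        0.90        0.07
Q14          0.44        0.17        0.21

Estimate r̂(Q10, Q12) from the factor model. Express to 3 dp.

r̂ = Σ λ_i·λ_j across factors = (0.40)(0.07) + (-0.25)(0.72) + (0.59)(0.04)
  = +0.0280 -0.1800 +0.0236 = -0.1284

-0.128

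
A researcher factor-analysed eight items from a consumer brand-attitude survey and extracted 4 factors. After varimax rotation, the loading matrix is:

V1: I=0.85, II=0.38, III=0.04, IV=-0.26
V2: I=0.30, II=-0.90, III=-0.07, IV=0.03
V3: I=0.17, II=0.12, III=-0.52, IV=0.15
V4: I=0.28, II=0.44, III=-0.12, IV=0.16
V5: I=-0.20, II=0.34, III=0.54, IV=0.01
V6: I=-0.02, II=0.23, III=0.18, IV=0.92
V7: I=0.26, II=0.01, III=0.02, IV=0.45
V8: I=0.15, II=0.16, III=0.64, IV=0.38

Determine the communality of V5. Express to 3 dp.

h² = (-0.20)² + 0.34² + 0.54² + 0.01² = 0.0400 + 0.1156 + 0.2916 + 0.0001 = 0.4473

0.447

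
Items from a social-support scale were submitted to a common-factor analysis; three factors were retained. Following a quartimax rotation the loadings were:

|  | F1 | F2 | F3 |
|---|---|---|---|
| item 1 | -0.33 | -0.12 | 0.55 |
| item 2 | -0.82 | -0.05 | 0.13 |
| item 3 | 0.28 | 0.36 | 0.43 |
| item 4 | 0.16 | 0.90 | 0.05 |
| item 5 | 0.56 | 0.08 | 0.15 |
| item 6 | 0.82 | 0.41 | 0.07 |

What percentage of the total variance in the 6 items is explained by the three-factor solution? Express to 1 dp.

58.9%

SS loadings by factor: 1.8713, 1.1310, 0.5342; total = 3.5365.
Total variance with 6 standardized items is 6, so the solution explains 3.5365/6 = 0.5894 = 58.94%.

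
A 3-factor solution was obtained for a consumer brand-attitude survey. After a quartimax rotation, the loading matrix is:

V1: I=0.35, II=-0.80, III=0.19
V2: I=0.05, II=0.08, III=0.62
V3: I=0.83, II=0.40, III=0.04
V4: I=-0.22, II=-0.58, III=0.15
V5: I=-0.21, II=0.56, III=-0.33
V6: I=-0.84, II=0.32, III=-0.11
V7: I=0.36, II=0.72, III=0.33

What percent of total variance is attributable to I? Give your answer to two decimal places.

SS loadings for I = 0.35² + 0.05² + 0.83² + (-0.22)² + (-0.21)² + (-0.84)² + 0.36² = 1.7416
With 7 standardized items, total variance = 7. Proportion = 1.7416/7 = 0.2488 → 24.88%.

24.88%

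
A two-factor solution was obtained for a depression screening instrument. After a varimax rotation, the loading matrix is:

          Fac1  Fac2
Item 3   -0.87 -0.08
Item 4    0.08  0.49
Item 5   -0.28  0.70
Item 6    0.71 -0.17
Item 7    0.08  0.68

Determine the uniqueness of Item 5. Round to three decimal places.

h² = (-0.28)² + 0.70² = 0.0784 + 0.4900 = 0.5684
Uniqueness u² = 1 − h² = 1 − 0.5684 = 0.4316

0.432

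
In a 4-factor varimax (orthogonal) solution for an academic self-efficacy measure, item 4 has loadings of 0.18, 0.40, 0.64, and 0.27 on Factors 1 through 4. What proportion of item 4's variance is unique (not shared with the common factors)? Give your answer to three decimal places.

0.325

h² = 0.18² + 0.40² + 0.64² + 0.27² = 0.0324 + 0.1600 + 0.4096 + 0.0729 = 0.6749
Uniqueness u² = 1 − h² = 1 − 0.6749 = 0.3251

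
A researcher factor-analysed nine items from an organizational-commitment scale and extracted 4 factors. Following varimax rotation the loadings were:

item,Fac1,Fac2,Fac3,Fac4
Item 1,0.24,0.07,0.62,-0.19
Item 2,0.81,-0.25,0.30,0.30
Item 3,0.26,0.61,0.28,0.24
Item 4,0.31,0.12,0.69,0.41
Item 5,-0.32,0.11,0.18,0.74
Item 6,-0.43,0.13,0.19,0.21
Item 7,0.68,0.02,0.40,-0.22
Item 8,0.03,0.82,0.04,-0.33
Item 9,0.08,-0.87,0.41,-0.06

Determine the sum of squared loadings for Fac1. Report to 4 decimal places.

SS loadings for Fac1 = 0.24² + 0.81² + 0.26² + 0.31² + (-0.32)² + (-0.43)² + 0.68² + 0.03² + 0.08² = 0.0576 + 0.6561 + 0.0676 + 0.0961 + 0.1024 + 0.1849 + 0.4624 + 0.0009 + 0.0064 = 1.6344

1.6344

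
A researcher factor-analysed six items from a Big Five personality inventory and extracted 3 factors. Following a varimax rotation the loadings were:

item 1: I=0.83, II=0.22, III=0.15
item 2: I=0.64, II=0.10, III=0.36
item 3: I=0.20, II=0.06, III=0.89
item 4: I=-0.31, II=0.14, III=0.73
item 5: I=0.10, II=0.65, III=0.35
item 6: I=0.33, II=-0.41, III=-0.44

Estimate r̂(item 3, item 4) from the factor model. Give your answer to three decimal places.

r̂ = Σ λ_i·λ_j across factors = (0.20)(-0.31) + (0.06)(0.14) + (0.89)(0.73)
  = -0.0620 +0.0084 +0.6497 = 0.5961

0.596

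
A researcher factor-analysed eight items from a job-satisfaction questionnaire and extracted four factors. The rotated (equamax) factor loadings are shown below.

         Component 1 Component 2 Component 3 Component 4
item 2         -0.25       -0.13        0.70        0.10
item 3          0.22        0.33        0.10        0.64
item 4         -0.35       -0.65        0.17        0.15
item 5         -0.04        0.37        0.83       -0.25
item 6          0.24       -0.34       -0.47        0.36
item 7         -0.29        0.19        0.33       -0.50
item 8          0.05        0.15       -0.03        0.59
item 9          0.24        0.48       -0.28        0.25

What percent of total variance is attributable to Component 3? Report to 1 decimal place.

20.3%

SS loadings for Component 3 = 0.70² + 0.10² + 0.17² + 0.83² + (-0.47)² + 0.33² + (-0.03)² + (-0.28)² = 1.6269
With 8 standardized items, total variance = 8. Proportion = 1.6269/8 = 0.2034 → 20.34%.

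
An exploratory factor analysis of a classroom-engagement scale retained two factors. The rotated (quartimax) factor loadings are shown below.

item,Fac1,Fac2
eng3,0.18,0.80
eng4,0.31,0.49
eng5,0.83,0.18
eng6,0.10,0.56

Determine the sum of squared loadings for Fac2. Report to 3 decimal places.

1.226

SS loadings for Fac2 = 0.80² + 0.49² + 0.18² + 0.56² = 0.6400 + 0.2401 + 0.0324 + 0.3136 = 1.2261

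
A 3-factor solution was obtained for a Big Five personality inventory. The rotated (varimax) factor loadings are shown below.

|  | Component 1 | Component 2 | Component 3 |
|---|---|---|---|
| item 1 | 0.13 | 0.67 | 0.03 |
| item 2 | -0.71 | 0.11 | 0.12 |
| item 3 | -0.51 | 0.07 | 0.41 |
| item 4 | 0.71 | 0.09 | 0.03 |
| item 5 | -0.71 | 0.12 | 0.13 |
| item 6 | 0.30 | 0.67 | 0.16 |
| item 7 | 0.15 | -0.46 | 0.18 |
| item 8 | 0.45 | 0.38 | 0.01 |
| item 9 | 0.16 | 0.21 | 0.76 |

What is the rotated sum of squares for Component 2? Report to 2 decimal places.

SS loadings for Component 2 = 0.67² + 0.11² + 0.07² + 0.09² + 0.12² + 0.67² + (-0.46)² + 0.38² + 0.21² = 0.4489 + 0.0121 + 0.0049 + 0.0081 + 0.0144 + 0.4489 + 0.2116 + 0.1444 + 0.0441 = 1.3374

1.34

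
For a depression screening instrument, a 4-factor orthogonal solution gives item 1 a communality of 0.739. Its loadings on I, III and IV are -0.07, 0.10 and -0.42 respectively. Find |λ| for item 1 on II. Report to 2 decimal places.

Under orthogonal rotation h² = Σλ², so λ_II² = h² − (0.1913) = 0.739 − 0.1913 = 0.5477.
|λ| = √0.5477 = 0.7401.

0.74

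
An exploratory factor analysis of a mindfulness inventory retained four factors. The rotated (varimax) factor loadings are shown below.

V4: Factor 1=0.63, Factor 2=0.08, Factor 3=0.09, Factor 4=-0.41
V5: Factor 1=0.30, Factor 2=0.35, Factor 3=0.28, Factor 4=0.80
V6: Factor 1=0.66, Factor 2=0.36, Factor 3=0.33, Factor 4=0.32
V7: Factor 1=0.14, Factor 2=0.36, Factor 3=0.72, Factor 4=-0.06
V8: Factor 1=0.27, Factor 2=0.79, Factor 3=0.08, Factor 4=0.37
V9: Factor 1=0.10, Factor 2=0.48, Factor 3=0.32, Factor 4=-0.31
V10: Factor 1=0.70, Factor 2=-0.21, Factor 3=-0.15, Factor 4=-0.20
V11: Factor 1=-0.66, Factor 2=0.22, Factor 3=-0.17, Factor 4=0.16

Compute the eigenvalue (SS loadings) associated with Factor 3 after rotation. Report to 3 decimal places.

SS loadings for Factor 3 = 0.09² + 0.28² + 0.33² + 0.72² + 0.08² + 0.32² + (-0.15)² + (-0.17)² = 0.0081 + 0.0784 + 0.1089 + 0.5184 + 0.0064 + 0.1024 + 0.0225 + 0.0289 = 0.8740

0.874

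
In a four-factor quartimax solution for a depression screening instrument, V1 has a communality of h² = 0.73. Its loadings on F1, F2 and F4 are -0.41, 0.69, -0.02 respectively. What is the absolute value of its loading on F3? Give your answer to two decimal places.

Under orthogonal rotation h² = Σλ², so λ_F3² = h² − (0.6446) = 0.73 − 0.6446 = 0.0854.
|λ| = √0.0854 = 0.2922.

0.29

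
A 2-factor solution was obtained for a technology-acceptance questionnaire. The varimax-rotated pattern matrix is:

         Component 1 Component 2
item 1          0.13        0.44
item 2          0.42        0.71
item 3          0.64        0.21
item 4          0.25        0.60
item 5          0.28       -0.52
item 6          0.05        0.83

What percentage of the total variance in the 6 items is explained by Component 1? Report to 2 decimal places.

12.44%

SS loadings for Component 1 = 0.13² + 0.42² + 0.64² + 0.25² + 0.28² + 0.05² = 0.7463
With 6 standardized items, total variance = 6. Proportion = 0.7463/6 = 0.1244 → 12.44%.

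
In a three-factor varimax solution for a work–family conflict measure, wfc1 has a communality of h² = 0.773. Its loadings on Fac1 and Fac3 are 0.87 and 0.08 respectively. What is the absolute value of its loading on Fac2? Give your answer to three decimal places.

Under orthogonal rotation h² = Σλ², so λ_Fac2² = h² − (0.7633) = 0.773 − 0.7633 = 0.0097.
|λ| = √0.0097 = 0.0985.

0.098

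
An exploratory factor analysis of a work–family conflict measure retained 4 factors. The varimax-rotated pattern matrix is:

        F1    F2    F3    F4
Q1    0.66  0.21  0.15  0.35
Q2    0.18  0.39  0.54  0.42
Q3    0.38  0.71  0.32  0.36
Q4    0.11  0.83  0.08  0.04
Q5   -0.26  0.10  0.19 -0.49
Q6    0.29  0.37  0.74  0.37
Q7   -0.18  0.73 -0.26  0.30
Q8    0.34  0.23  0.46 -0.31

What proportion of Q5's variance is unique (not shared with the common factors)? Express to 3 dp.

h² = (-0.26)² + 0.10² + 0.19² + (-0.49)² = 0.0676 + 0.0100 + 0.0361 + 0.2401 = 0.3538
Uniqueness u² = 1 − h² = 1 − 0.3538 = 0.6462

0.646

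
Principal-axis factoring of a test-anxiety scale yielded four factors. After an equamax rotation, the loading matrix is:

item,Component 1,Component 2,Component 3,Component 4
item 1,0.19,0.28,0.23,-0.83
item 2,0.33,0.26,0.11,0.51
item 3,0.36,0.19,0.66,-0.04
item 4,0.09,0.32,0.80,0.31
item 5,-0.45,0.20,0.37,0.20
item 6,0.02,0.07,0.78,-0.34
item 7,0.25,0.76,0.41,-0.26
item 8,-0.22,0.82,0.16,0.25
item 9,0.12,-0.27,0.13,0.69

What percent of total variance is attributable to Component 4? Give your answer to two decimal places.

20.09%

SS loadings for Component 4 = (-0.83)² + 0.51² + (-0.04)² + 0.31² + 0.20² + (-0.34)² + (-0.26)² + 0.25² + 0.69² = 1.8085
With 9 standardized items, total variance = 9. Proportion = 1.8085/9 = 0.2009 → 20.09%.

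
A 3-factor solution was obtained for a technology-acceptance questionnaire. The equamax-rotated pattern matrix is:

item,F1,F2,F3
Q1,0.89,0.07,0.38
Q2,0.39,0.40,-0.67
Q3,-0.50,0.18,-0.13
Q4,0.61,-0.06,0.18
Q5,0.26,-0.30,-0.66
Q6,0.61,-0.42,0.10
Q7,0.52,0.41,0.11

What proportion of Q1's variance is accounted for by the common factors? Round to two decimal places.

h² = 0.89² + 0.07² + 0.38² = 0.7921 + 0.0049 + 0.1444 = 0.9414

0.94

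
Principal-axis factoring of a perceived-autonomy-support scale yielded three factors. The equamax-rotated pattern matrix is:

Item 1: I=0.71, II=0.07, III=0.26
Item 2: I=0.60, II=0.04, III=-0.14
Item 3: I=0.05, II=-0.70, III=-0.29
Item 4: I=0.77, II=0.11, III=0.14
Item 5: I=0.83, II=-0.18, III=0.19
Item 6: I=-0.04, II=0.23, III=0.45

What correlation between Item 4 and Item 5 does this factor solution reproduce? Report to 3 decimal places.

0.646

r̂ = Σ λ_i·λ_j across factors = (0.77)(0.83) + (0.11)(-0.18) + (0.14)(0.19)
  = +0.6391 -0.0198 +0.0266 = 0.6459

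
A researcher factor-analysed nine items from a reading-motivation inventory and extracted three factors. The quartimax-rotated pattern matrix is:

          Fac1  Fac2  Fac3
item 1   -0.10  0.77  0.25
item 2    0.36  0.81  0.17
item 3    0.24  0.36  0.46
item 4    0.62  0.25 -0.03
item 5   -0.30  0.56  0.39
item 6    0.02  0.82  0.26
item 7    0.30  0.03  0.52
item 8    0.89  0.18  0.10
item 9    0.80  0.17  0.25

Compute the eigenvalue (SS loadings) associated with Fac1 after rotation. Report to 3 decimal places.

2.194

SS loadings for Fac1 = (-0.10)² + 0.36² + 0.24² + 0.62² + (-0.30)² + 0.02² + 0.30² + 0.89² + 0.80² = 0.0100 + 0.1296 + 0.0576 + 0.3844 + 0.0900 + 0.0004 + 0.0900 + 0.7921 + 0.6400 = 2.1941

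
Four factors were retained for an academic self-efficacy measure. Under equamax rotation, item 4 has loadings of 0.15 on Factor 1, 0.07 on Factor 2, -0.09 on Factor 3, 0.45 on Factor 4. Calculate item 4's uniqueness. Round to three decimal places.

h² = 0.15² + 0.07² + (-0.09)² + 0.45² = 0.0225 + 0.0049 + 0.0081 + 0.2025 = 0.2380
Uniqueness u² = 1 − h² = 1 − 0.2380 = 0.7620

0.762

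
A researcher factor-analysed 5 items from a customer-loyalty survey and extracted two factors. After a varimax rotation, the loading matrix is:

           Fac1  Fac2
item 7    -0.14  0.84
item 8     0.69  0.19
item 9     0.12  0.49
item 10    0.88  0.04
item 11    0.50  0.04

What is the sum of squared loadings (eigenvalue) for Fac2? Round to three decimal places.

SS loadings for Fac2 = 0.84² + 0.19² + 0.49² + 0.04² + 0.04² = 0.7056 + 0.0361 + 0.2401 + 0.0016 + 0.0016 = 0.9850

0.985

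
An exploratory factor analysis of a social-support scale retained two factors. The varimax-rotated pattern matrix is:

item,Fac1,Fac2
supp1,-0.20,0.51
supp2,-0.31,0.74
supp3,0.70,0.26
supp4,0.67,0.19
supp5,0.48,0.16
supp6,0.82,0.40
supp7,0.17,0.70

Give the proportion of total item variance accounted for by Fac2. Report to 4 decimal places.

SS loadings for Fac2 = 0.51² + 0.74² + 0.26² + 0.19² + 0.16² + 0.40² + 0.70² = 1.5870
Proportion of variance = 1.5870 / 7 = 0.2267.

0.2267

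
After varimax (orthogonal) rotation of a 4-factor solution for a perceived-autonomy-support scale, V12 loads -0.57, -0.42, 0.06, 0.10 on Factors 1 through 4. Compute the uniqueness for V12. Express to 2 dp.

h² = (-0.57)² + (-0.42)² + 0.06² + 0.10² = 0.3249 + 0.1764 + 0.0036 + 0.0100 = 0.5149
Uniqueness u² = 1 − h² = 1 − 0.5149 = 0.4851

0.49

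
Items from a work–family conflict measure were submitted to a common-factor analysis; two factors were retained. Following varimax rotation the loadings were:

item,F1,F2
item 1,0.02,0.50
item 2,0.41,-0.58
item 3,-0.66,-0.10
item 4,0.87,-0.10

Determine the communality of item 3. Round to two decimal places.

0.45

h² = (-0.66)² + (-0.10)² = 0.4356 + 0.0100 = 0.4456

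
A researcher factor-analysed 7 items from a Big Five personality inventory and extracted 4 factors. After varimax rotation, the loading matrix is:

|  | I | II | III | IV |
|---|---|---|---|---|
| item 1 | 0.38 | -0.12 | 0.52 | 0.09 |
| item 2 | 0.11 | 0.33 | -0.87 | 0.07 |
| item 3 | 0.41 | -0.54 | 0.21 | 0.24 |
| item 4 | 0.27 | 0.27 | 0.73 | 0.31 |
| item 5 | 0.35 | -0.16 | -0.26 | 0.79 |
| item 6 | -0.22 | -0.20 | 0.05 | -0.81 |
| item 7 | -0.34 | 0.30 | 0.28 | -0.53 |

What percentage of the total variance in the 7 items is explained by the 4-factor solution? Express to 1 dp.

68.7%

Communalities: 0.4373, 0.8828, 0.5614, 0.7748, 0.8398, 0.7470, 0.5649; Σh² = 4.8080.
Total variance with 7 standardized items is 7, so the solution explains 4.8080/7 = 0.6869 = 68.69%.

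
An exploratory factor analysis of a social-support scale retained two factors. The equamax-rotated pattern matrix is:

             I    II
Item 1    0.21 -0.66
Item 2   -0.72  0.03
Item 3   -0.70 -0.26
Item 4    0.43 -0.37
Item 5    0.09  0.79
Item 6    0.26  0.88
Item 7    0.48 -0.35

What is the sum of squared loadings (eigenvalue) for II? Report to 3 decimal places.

SS loadings for II = (-0.66)² + 0.03² + (-0.26)² + (-0.37)² + 0.79² + 0.88² + (-0.35)² = 0.4356 + 0.0009 + 0.0676 + 0.1369 + 0.6241 + 0.7744 + 0.1225 = 2.1620

2.162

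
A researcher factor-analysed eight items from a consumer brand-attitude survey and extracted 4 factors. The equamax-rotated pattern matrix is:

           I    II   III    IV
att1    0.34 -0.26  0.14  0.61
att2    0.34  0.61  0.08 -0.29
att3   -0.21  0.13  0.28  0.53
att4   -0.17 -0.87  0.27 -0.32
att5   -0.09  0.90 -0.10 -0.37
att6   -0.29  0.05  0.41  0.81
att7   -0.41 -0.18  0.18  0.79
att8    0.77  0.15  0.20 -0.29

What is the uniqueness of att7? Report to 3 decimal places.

h² = (-0.41)² + (-0.18)² + 0.18² + 0.79² = 0.1681 + 0.0324 + 0.0324 + 0.6241 = 0.8570
Uniqueness u² = 1 − h² = 1 − 0.8570 = 0.1430

0.143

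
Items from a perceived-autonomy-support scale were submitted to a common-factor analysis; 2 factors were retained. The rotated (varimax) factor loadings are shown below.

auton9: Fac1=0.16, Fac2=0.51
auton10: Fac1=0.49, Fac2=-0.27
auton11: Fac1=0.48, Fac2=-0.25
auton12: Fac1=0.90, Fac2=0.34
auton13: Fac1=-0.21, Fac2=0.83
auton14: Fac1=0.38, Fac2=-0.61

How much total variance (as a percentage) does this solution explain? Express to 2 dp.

SS loadings by factor: 1.4946, 1.5721; total = 3.0667.
Total variance with 6 standardized items is 6, so the solution explains 3.0667/6 = 0.5111 = 51.11%.

51.11%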